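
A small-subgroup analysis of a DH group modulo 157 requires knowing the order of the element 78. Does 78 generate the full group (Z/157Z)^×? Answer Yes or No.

No

φ(157) = 157 − 1 = 156 = 2^2 · 3 · 13.
An element g generates (Z/157Z)^× iff g^(156/q) ≢ 1 (mod 157) for each prime q ∈ {2, 3, 13}.
78^78 ≡ 156 (mod 157)  [q = 2: ≢ 1 ✓]
78^52 ≡ 1 (mod 157)  [q = 3: ≡ 1 ✗]
78^12 ≡ 101 (mod 157)  [q = 13: ≢ 1 ✓]
The check at q = 3 fails, so 78 generates a proper subgroup.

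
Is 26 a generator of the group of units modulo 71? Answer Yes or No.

φ(71) = 71 − 1 = 70 = 2 · 5 · 7.
Test 26^(70/q) mod 71 for each prime factor q of 70:
26^35 ≡ 70 (mod 71)  [q = 2: ≢ 1 ✓]
26^14 ≡ 1 (mod 71)  [q = 5: ≡ 1 ✗]
26^10 ≡ 32 (mod 71)  [q = 7: ≢ 1 ✓]
The check at q = 5 fails, so 26 generates a proper subgroup.

No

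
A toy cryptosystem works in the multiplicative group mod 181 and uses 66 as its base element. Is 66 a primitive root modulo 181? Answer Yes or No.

φ(181) = 181 − 1 = 180 = 2^2 · 3^2 · 5.
66 is a primitive root mod 181 iff 66^(φ(181)/q) ≢ 1 for every prime q | φ(181), i.e. q ∈ {2, 3, 5}.
66^90 ≡ 180 (mod 181)  [q = 2: ≢ 1 ✓]
66^60 ≡ 132 (mod 181)  [q = 3: ≢ 1 ✓]
66^36 ≡ 135 (mod 181)  [q = 5: ≢ 1 ✓]
Every test exponent gives a nontrivial residue, hence 66 generates the full group.

Yes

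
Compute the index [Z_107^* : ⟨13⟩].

2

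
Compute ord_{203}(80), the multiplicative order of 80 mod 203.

By Lagrange's theorem, ord_203(80) divides φ(203) = φ(7·29) = (7−1)·(29−1) = 6·28 = 168 = 2^3 · 3 · 7.
Divisors of 168: 1, 2, 3, 4, 6, 7, 8, 12, 14, 21, 24, 28, 42, 56, 84, 168.
Evaluate successive powers at the divisors of 168:
80^1 ≡ 80 (mod 203)
80^2 ≡ 107 (mod 203)
80^3 ≡ 34 (mod 203)
80^4 ≡ 81 (mod 203)
80^6 ≡ 141 (mod 203)
80^7 ≡ 115 (mod 203)
80^8 ≡ 65 (mod 203)
80^12 ≡ 190 (mod 203)
80^14 ≡ 30 (mod 203)
80^21 ≡ 202 (mod 203)
80^24 ≡ 169 (mod 203)
80^28 ≡ 88 (mod 203)
80^42 ≡ 1 (mod 203) ✓
Therefore the multiplicative order of 80 modulo 203 is 42.

42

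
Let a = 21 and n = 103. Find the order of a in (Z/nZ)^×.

Since 21 ∈ (Z/103Z)^×, its order divides φ(103) = 103 − 1 = 102 = 2 · 3 · 17.
Divisors of 102: 1, 2, 3, 6, 17, 34, 51, 102.
Check 21^d mod 103 for each divisor in increasing order:
21^1 ≡ 21 (mod 103)
21^2 ≡ 29 (mod 103)
21^3 ≡ 94 (mod 103)
21^6 ≡ 81 (mod 103)
21^17 ≡ 57 (mod 103)
21^34 ≡ 56 (mod 103)
21^51 ≡ 102 (mod 103)
21^102 ≡ 1 (mod 103) ✓
Therefore the multiplicative order of 21 modulo 103 is 102.

102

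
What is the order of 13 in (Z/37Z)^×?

The order of 13 must divide φ(37) = 37 − 1 = 36 = 2^2 · 3^2.
Divisors of 36: 1, 2, 3, 4, 6, 9, 12, 18, 36.
Test each divisor d:
13^1 ≡ 13
13^2 ≡ 21
13^3 ≡ 14
13^4 ≡ 34
13^6 ≡ 11
13^9 ≡ 6
13^12 ≡ 10
13^18 ≡ 36
13^36 ≡ 1
The smallest such exponent is 36, so the order of 13 is 36.

36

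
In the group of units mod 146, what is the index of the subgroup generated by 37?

8

By Lagrange's theorem, ord_146(37) divides φ(146) = φ(2)·φ(73) = 1·72 = 72 = 2^3 · 3^2.
Divisors of 72: 1, 2, 3, 4, 6, 8, 9, 12, 18, 24, 36, 72.
Compute 37^d (mod 146) for the divisors d until we hit 1:
37^1 ≡ 37 (mod 146)
37^2 ≡ 55 (mod 146)
37^3 ≡ 137 (mod 146)
37^4 ≡ 105 (mod 146)
37^6 ≡ 81 (mod 146)
37^8 ≡ 75 (mod 146)
37^9 ≡ 1 (mod 146) ✓
The order of 37 is 9, so the subgroup it generates has 9 elements.
Index = |(Z/146Z)^×| / |⟨37⟩| = 72 / 9 = 8.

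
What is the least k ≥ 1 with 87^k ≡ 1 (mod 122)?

By Lagrange's theorem, ord_122(87) divides φ(122) = φ(2)·φ(61) = 1·60 = 60 = 2^2 · 3 · 5.
Divisors of 60: 1, 2, 3, 4, 5, 6, 10, 12, 15, 20, 30, 60.
Evaluate successive powers at the divisors of 60:
87^1 ≡ 87
87^2 ≡ 5
87^3 ≡ 69
87^4 ≡ 25
87^5 ≡ 101
87^6 ≡ 3
87^10 ≡ 75
87^12 ≡ 9
87^15 ≡ 11
87^20 ≡ 13
87^30 ≡ 121
87^60 ≡ 1
So ord_122(87) = 60.

60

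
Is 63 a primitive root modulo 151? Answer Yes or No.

Yes

φ(151) = 151 − 1 = 150 = 2 · 3 · 5^2.
It suffices to check that the order of 63 is not a proper divisor of 150: compute 63^(150/q) for q ∈ {2, 3, 5}.
63^75 ≡ 150 (mod 151)  [q = 2: ≢ 1 ✓]
63^50 ≡ 32 (mod 151)  [q = 3: ≢ 1 ✓]
63^30 ≡ 64 (mod 151)  [q = 5: ≢ 1 ✓]
None equal 1, so ord_151(63) = 150: 63 is a primitive root.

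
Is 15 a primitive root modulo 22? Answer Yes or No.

φ(22) = φ(2)·φ(11) = 1·10 = 10 = 2 · 5.
It suffices to check that the order of 15 is not a proper divisor of 10: compute 15^(10/q) for q ∈ {2, 5}.
15^5 ≡ 1 (mod 22)  [q = 2: ≡ 1 ✗]
15^2 ≡ 5 (mod 22)  [q = 5: ≢ 1 ✓]
The check at q = 2 fails, so 15 generates a proper subgroup.

No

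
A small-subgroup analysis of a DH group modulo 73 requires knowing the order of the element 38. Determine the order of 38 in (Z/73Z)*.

36

Since 38 ∈ (Z/73Z)^×, its order divides φ(73) = 73 − 1 = 72 = 2^3 · 3^2.
Divisors of 72: 1, 2, 3, 4, 6, 8, 9, 12, 18, 24, 36, 72.
Check 38^d mod 73 for each divisor in increasing order:
38^1 ≡ 38
38^2 ≡ 57
38^3 ≡ 49
38^4 ≡ 37
38^6 ≡ 65
38^8 ≡ 55
38^9 ≡ 46
38^12 ≡ 64
38^18 ≡ 72
38^24 ≡ 8
38^36 ≡ 1
Hence ord(38) = 36.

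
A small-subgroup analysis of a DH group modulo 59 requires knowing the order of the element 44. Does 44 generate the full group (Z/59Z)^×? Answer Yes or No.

φ(59) = 59 − 1 = 58 = 2 · 29.
Test 44^(58/q) mod 59 for each prime factor q of 58:
44^29 ≡ 58 (mod 59)  [q = 2: ≢ 1 ✓]
44^2 ≡ 48 (mod 59)  [q = 29: ≢ 1 ✓]
Every test exponent gives a nontrivial residue, hence 44 generates the full group.

Yes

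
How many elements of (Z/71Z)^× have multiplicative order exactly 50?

φ(71) = 71 − 1 = 70 = 2 · 5 · 7.
In a cyclic group of order 70, there are φ(d) elements of order d for each divisor d of 70, and zero for non-divisors.
Here 70 is not a multiple of 50, so there are no elements of order 50.

0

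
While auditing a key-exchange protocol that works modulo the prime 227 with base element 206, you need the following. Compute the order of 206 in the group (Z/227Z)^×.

Since 206 ∈ (Z/227Z)^×, its order divides φ(227) = 227 − 1 = 226 = 2 · 113.
Divisors of 226: 1, 2, 113, 226.
Compute 206^d (mod 227) for the divisors d until we hit 1:
206^1 ≡ 206 (mod 227)
206^2 ≡ 214 (mod 227)
206^113 ≡ 226 (mod 227)
206^226 ≡ 1 (mod 227) ✓
The smallest such exponent is 226, so the order of 206 is 226.

226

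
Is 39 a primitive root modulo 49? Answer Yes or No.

No

φ(49) = φ(7^2) = 7·(7−1) = 42 = 2 · 3 · 7.
39 is a primitive root mod 49 iff 39^(φ(49)/q) ≢ 1 for every prime q | φ(49), i.e. q ∈ {2, 3, 7}.
39^21 ≡ 1 (mod 49)  [q = 2: ≡ 1 ✗]
39^14 ≡ 30 (mod 49)  [q = 3: ≢ 1 ✓]
39^6 ≡ 8 (mod 49)  [q = 7: ≢ 1 ✓]
Since 39^21 ≡ 1, the order of 39 divides 21 < 42, so 39 is not a primitive root.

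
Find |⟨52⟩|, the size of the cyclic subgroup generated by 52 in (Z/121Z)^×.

110

By Lagrange's theorem, ord_121(52) divides φ(121) = φ(11^2) = 11·(11−1) = 110 = 2 · 5 · 11.
Divisors of 110: 1, 2, 5, 10, 11, 22, 55, 110.
Compute 52^d (mod 121) for the divisors d until we hit 1:
52^1 ≡ 52 (mod 121)
52^2 ≡ 42 (mod 121)
52^5 ≡ 10 (mod 121)
52^10 ≡ 100 (mod 121)
52^11 ≡ 118 (mod 121)
52^22 ≡ 9 (mod 121)
52^55 ≡ 120 (mod 121)
52^110 ≡ 1 (mod 121) ✓
Therefore the multiplicative order of 52 modulo 121 is 110.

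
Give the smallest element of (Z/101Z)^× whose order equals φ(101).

φ(101) = 101 − 1 = 100 = 2^2 · 5^2.
Test candidates g = 2, 3, … against the prime factors q ∈ {2, 5} of φ(101): g is a generator iff g^(100/q) ≢ 1 for every such q.
g = 2: 2^50 ≡ 100; 2^20 ≡ 95 — none is 1, so 2 is a primitive root.
Hence the least primitive root of 101 is 2.

2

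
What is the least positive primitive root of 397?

φ(397) = 397 − 1 = 396 = 2^2 · 3^2 · 11.
Test candidates g = 2, 3, … against the prime factors q ∈ {2, 3, 11} of φ(397): g is a generator iff g^(396/q) ≢ 1 for every such q.
g = 2: 2^198 ≡ 396; 2^132 ≡ 1 — hits 1, so not a primitive root.
g = 3: 3^198 ≡ 1 — hits 1, so not a primitive root.
g = 4: 4^198 ≡ 1 — hits 1, so not a primitive root.
g = 5: 5^198 ≡ 396; 5^132 ≡ 362; 5^36 ≡ 290 — none is 1, so 5 is a primitive root.
The smallest primitive root modulo 397 is 5.

5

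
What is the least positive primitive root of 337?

10

φ(337) = 337 − 1 = 336 = 2^4 · 3 · 7.
Test candidates g = 2, 3, … against the prime factors q ∈ {2, 3, 7} of φ(337): g is a generator iff g^(336/q) ≢ 1 for every such q.
g = 2: 2^168 ≡ 1 — hits 1, so not a primitive root.
g = 3: 3^168 ≡ 1 — hits 1, so not a primitive root.
g = 4: 4^168 ≡ 1 — hits 1, so not a primitive root.
g = 5: 5^168 ≡ 336; 5^112 ≡ 1 — hits 1, so not a primitive root.
g = 6: 6^168 ≡ 1 — hits 1, so not a primitive root.
g = 7: 7^168 ≡ 1 — hits 1, so not a primitive root.
g = 8: 8^168 ≡ 1 — hits 1, so not a primitive root.
g = 9: 9^168 ≡ 1 — hits 1, so not a primitive root.
g = 10: 10^168 ≡ 336; 10^112 ≡ 128; 10^48 ≡ 175 — none is 1, so 10 is a primitive root.
Hence the least primitive root of 337 is 10.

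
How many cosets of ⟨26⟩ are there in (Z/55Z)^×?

8

Since 26 ∈ (Z/55Z)^×, its order divides φ(55) = φ(5·11) = (5−1)·(11−1) = 4·10 = 40 = 2^3 · 5.
Divisors of 40: 1, 2, 4, 5, 8, 10, 20, 40.
Test each divisor d:
26^1 ≡ 26
26^2 ≡ 16
26^4 ≡ 36
26^5 ≡ 1
The order of 26 is 5, so the subgroup it generates has 5 elements.
The index is φ(55) / ord(26) = 40 / 5 = 8.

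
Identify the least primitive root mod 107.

2

φ(107) = 107 − 1 = 106 = 2 · 53.
Test candidates g = 2, 3, … against the prime factors q ∈ {2, 53} of φ(107): g is a generator iff g^(106/q) ≢ 1 for every such q.
g = 2: 2^53 ≡ 106; 2^2 ≡ 4 — none is 1, so 2 is a primitive root.
The smallest primitive root modulo 107 is 2.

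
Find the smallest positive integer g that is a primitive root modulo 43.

φ(43) = 43 − 1 = 42 = 2 · 3 · 7.
g is a primitive root iff g^(42/q) ≢ 1 (mod 43) for each prime q ∈ {2, 3, 7}.
g = 2: 2^21 ≡ 42; 2^14 ≡ 1 — hits 1, so not a primitive root.
g = 3: 3^21 ≡ 42; 3^14 ≡ 36; 3^6 ≡ 41 — none is 1, so 3 is a primitive root.
So 3 is the smallest generator of (Z/43Z)^×.

3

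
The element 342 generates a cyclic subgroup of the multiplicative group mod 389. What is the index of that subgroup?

ord(342) | φ(389) = 389 − 1 = 388 = 2^2 · 97.
Divisors of 388: 1, 2, 4, 97, 194, 388.
Test each divisor d:
342^1 ≡ 342
342^2 ≡ 264
342^4 ≡ 65
342^97 ≡ 115
342^194 ≡ 388
342^388 ≡ 1
So ord_389(342) = 388, hence |⟨342⟩| = 388.
Index = |(Z/389Z)^×| / |⟨342⟩| = 388 / 388 = 1.

1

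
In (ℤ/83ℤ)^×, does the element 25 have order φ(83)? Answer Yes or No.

No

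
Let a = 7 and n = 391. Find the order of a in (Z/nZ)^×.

176

ord(7) | φ(391) = φ(17·23) = (17−1)·(23−1) = 16·22 = 352 = 2^5 · 11.
Divisors of 352: 1, 2, 4, 8, 11, 16, 22, 32, 44, 88, 176, 352.
Check 7^d mod 391 for each divisor in increasing order:
7^1 ≡ 7
7^2 ≡ 49
7^4 ≡ 55
7^8 ≡ 288
7^11 ≡ 252
7^16 ≡ 52
7^22 ≡ 162
7^32 ≡ 358
7^44 ≡ 47
7^88 ≡ 254
7^176 ≡ 1
The smallest such exponent is 176, so the order of 7 is 176.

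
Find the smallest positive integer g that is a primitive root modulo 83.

2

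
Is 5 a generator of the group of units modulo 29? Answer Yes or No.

φ(29) = 29 − 1 = 28 = 2^2 · 7.
5 is a primitive root mod 29 iff 5^(φ(29)/q) ≢ 1 for every prime q | φ(29), i.e. q ∈ {2, 7}.
5^14 ≡ 1 (mod 29)  [q = 2: ≡ 1 ✗]
5^4 ≡ 16 (mod 29)  [q = 7: ≢ 1 ✓]
Since 5^14 ≡ 1, the order of 5 divides 14 < 28, so 5 is not a primitive root.

No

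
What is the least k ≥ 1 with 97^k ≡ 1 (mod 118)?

The order of 97 must divide φ(118) = φ(2)·φ(59) = 1·58 = 58 = 2 · 29.
Divisors of 58: 1, 2, 29, 58.
Check 97^d mod 118 for each divisor in increasing order:
97^1 ≡ 97 (mod 118)
97^2 ≡ 87 (mod 118)
97^29 ≡ 117 (mod 118)
97^58 ≡ 1 (mod 118) ✓
Therefore the multiplicative order of 97 modulo 118 is 58.

58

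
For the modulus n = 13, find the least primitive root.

2

φ(13) = 13 − 1 = 12 = 2^2 · 3.
Test candidates g = 2, 3, … against the prime factors q ∈ {2, 3} of φ(13): g is a generator iff g^(12/q) ≢ 1 for every such q.
g = 2: 2^6 ≡ 12; 2^4 ≡ 3 — none is 1, so 2 is a primitive root.
The smallest primitive root modulo 13 is 2.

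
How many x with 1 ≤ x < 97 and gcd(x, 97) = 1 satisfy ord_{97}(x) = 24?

8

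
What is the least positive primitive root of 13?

2

φ(13) = 13 − 1 = 12 = 2^2 · 3.
Test candidates g = 2, 3, … against the prime factors q ∈ {2, 3} of φ(13): g is a generator iff g^(12/q) ≢ 1 for every such q.
g = 2: 2^6 ≡ 12; 2^4 ≡ 3 — none is 1, so 2 is a primitive root.
Hence the least primitive root of 13 is 2.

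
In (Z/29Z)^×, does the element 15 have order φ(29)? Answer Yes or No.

Yes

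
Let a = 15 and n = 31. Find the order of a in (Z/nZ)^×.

Since 15 ∈ (Z/31Z)^×, its order divides φ(31) = 31 − 1 = 30 = 2 · 3 · 5.
Divisors of 30: 1, 2, 3, 5, 6, 10, 15, 30.
Test each divisor d:
15^1 ≡ 15
15^2 ≡ 8
15^3 ≡ 27
15^5 ≡ 30
15^6 ≡ 16
15^10 ≡ 1
Therefore the multiplicative order of 15 modulo 31 is 10.

10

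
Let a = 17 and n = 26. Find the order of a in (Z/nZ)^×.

6

ord(17) | φ(26) = φ(2)·φ(13) = 1·12 = 12 = 2^2 · 3.
Divisors of 12: 1, 2, 3, 4, 6, 12.
Compute 17^d (mod 26) for the divisors d until we hit 1:
17^1 ≡ 17 (mod 26)
17^2 ≡ 3 (mod 26)
17^3 ≡ 25 (mod 26)
17^4 ≡ 9 (mod 26)
17^6 ≡ 1 (mod 26) ✓
The smallest such exponent is 6, so the order of 17 is 6.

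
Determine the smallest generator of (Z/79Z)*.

3

φ(79) = 79 − 1 = 78 = 2 · 3 · 13.
Test candidates g = 2, 3, … against the prime factors q ∈ {2, 3, 13} of φ(79): g is a generator iff g^(78/q) ≢ 1 for every such q.
g = 2: 2^39 ≡ 1 — hits 1, so not a primitive root.
g = 3: 3^39 ≡ 78; 3^26 ≡ 23; 3^6 ≡ 18 — none is 1, so 3 is a primitive root.
Hence the least primitive root of 79 is 3.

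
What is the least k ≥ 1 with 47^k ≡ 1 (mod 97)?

8

Since 47 ∈ (Z/97Z)^×, its order divides φ(97) = 97 − 1 = 96 = 2^5 · 3.
Divisors of 96: 1, 2, 3, 4, 6, 8, 12, 16, 24, 32, 48, 96.
Test each divisor d:
47^1 ≡ 47 (mod 97)
47^2 ≡ 75 (mod 97)
47^3 ≡ 33 (mod 97)
47^4 ≡ 96 (mod 97)
47^6 ≡ 22 (mod 97)
47^8 ≡ 1 (mod 97) ✓
The smallest such exponent is 8, so the order of 47 is 8.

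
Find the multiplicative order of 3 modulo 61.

ord(3) | φ(61) = 61 − 1 = 60 = 2^2 · 3 · 5.
Divisors of 60: 1, 2, 3, 4, 5, 6, 10, 12, 15, 20, 30, 60.
Test each divisor d:
3^1 ≡ 3 (mod 61)
3^2 ≡ 9 (mod 61)
3^3 ≡ 27 (mod 61)
3^4 ≡ 20 (mod 61)
3^5 ≡ 60 (mod 61)
3^6 ≡ 58 (mod 61)
3^10 ≡ 1 (mod 61) ✓
Therefore the multiplicative order of 3 modulo 61 is 10.

10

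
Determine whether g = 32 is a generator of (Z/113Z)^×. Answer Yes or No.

No

φ(113) = 113 − 1 = 112 = 2^4 · 7.
It suffices to check that the order of 32 is not a proper divisor of 112: compute 32^(112/q) for q ∈ {2, 7}.
32^56 ≡ 1 (mod 113)  [q = 2: ≡ 1 ✗]
32^16 ≡ 106 (mod 113)  [q = 7: ≢ 1 ✓]
The check at q = 2 fails, so 32 generates a proper subgroup.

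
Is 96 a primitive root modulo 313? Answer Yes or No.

No

φ(313) = 313 − 1 = 312 = 2^3 · 3 · 13.
An element g generates (Z/313Z)^× iff g^(312/q) ≢ 1 (mod 313) for each prime q ∈ {2, 3, 13}.
96^156 ≡ 1 (mod 313)  [q = 2: ≡ 1 ✗]
96^104 ≡ 214 (mod 313)  [q = 3: ≢ 1 ✓]
96^24 ≡ 48 (mod 313)  [q = 13: ≢ 1 ✓]
96^156 ≡ 1 shows ord(96) | 156, strictly less than φ(313); not a primitive root.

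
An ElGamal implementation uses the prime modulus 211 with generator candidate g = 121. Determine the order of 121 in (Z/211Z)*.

ord(121) | φ(211) = 211 − 1 = 210 = 2 · 3 · 5 · 7.
Divisors of 210: 1, 2, 3, 5, 6, 7, 10, 14, 15, 21, 30, 35, 42, 70, 105, 210.
Compute 121^d (mod 211) for the divisors d until we hit 1:
121^1 ≡ 121
121^2 ≡ 82
121^3 ≡ 5
121^5 ≡ 199
121^6 ≡ 25
121^7 ≡ 71
121^10 ≡ 144
121^14 ≡ 188
121^15 ≡ 171
121^21 ≡ 55
121^30 ≡ 123
121^35 ≡ 1
Hence ord(121) = 35.

35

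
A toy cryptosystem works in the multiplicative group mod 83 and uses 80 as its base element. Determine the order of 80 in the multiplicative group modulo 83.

82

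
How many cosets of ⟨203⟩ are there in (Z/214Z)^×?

The order of 203 must divide φ(214) = φ(2)·φ(107) = 1·106 = 106 = 2 · 53.
Divisors of 106: 1, 2, 53, 106.
Test each divisor d:
203^1 ≡ 203 (mod 214)
203^2 ≡ 121 (mod 214)
203^53 ≡ 213 (mod 214)
203^106 ≡ 1 (mod 214) ✓
The order of 203 is 106, so the subgroup it generates has 106 elements.
The index is φ(214) / ord(203) = 106 / 106 = 1.

1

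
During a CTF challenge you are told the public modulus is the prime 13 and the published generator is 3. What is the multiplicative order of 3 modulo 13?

3

The order of 3 must divide φ(13) = 13 − 1 = 12 = 2^2 · 3.
Divisors of 12: 1, 2, 3, 4, 6, 12.
Check 3^d mod 13 for each divisor in increasing order:
3^1 ≡ 3
3^2 ≡ 9
3^3 ≡ 1
Hence ord(3) = 3.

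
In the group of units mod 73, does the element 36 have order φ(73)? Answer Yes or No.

No

φ(73) = 73 − 1 = 72 = 2^3 · 3^2.
An element g generates (Z/73Z)^× iff g^(72/q) ≢ 1 (mod 73) for each prime q ∈ {2, 3}.
36^36 ≡ 1 (mod 73)  [q = 2: ≡ 1 ✗]
36^24 ≡ 8 (mod 73)  [q = 3: ≢ 1 ✓]
The check at q = 2 fails, so 36 generates a proper subgroup.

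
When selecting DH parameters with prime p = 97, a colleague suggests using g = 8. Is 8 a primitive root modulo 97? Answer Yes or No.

No

φ(97) = 97 − 1 = 96 = 2^5 · 3.
8 is a primitive root mod 97 iff 8^(φ(97)/q) ≢ 1 for every prime q | φ(97), i.e. q ∈ {2, 3}.
8^48 ≡ 1 (mod 97)  [q = 2: ≡ 1 ✗]
8^32 ≡ 1 (mod 97)  [q = 3: ≡ 1 ✗]
8^48 ≡ 1 shows ord(8) | 48, strictly less than φ(97); not a primitive root.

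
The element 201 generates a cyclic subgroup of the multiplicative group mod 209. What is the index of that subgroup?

12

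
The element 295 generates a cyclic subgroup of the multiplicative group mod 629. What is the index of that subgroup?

36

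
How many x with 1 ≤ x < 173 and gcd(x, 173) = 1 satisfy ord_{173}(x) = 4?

φ(173) = 173 − 1 = 172 = 2^2 · 43.
(Z/173Z)^× is cyclic (|G| = 172); a cyclic group of order m has exactly φ(d) elements of each order d | m, and none otherwise.
4 = 2^2 divides 172, and φ(4) = 2.

2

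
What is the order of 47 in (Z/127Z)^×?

ord(47) | φ(127) = 127 − 1 = 126 = 2 · 3^2 · 7.
Divisors of 126: 1, 2, 3, 6, 7, 9, 14, 18, 21, 42, 63, 126.
Test each divisor d:
47^1 ≡ 47 (mod 127)
47^2 ≡ 50 (mod 127)
47^3 ≡ 64 (mod 127)
47^6 ≡ 32 (mod 127)
47^7 ≡ 107 (mod 127)
47^9 ≡ 16 (mod 127)
47^14 ≡ 19 (mod 127)
47^18 ≡ 2 (mod 127)
47^21 ≡ 1 (mod 127) ✓
The smallest such exponent is 21, so the order of 47 is 21.

21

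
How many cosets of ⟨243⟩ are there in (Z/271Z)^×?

45

By Lagrange's theorem, ord_271(243) divides φ(271) = 271 − 1 = 270 = 2 · 3^3 · 5.
Divisors of 270: 1, 2, 3, 5, 6, 9, 10, 15, 18, 27, 30, 45, 54, 90, 135, 270.
Compute 243^d (mod 271) for the divisors d until we hit 1:
243^1 ≡ 243 (mod 271)
243^2 ≡ 242 (mod 271)
243^3 ≡ 270 (mod 271)
243^5 ≡ 29 (mod 271)
243^6 ≡ 1 (mod 271) ✓
Thus |⟨243⟩| = ord(243) = 6.
[(Z/271Z)^× : ⟨243⟩] = 270/6 = 45.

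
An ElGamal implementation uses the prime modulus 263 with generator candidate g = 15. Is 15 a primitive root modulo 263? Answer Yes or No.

Yes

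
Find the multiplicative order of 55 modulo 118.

The order of 55 must divide φ(118) = φ(2)·φ(59) = 1·58 = 58 = 2 · 29.
Divisors of 58: 1, 2, 29, 58.
Check 55^d mod 118 for each divisor in increasing order:
55^1 ≡ 55 (mod 118)
55^2 ≡ 75 (mod 118)
55^29 ≡ 117 (mod 118)
55^58 ≡ 1 (mod 118) ✓
So ord_118(55) = 58.

58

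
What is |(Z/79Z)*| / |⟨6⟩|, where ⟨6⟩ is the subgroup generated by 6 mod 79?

By Lagrange's theorem, ord_79(6) divides φ(79) = 79 − 1 = 78 = 2 · 3 · 13.
Divisors of 78: 1, 2, 3, 6, 13, 26, 39, 78.
Check 6^d mod 79 for each divisor in increasing order:
6^1 ≡ 6
6^2 ≡ 36
6^3 ≡ 58
6^6 ≡ 46
6^13 ≡ 56
6^26 ≡ 55
6^39 ≡ 78
6^78 ≡ 1
The order of 6 is 78, so the subgroup it generates has 78 elements.
The index is φ(79) / ord(6) = 78 / 78 = 1.

1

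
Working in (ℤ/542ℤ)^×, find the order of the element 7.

The order of 7 must divide φ(542) = φ(2)·φ(271) = 1·270 = 270 = 2 · 3^3 · 5.
Divisors of 270: 1, 2, 3, 5, 6, 9, 10, 15, 18, 27, 30, 45, 54, 90, 135, 270.
Check 7^d mod 542 for each divisor in increasing order:
7^1 ≡ 7
7^2 ≡ 49
7^3 ≡ 343
7^5 ≡ 5
7^6 ≡ 35
7^9 ≡ 81
7^10 ≡ 25
7^15 ≡ 125
7^18 ≡ 57
7^27 ≡ 281
7^30 ≡ 449
7^45 ≡ 299
7^54 ≡ 371
7^90 ≡ 513
7^135 ≡ 1
The smallest such exponent is 135, so the order of 7 is 135.

135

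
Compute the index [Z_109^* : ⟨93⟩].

The order of 93 must divide φ(109) = 109 − 1 = 108 = 2^2 · 3^3.
Divisors of 108: 1, 2, 3, 4, 6, 9, 12, 18, 27, 36, 54, 108.
Test each divisor d:
93^1 ≡ 93 (mod 109)
93^2 ≡ 38 (mod 109)
93^3 ≡ 46 (mod 109)
93^4 ≡ 27 (mod 109)
93^6 ≡ 45 (mod 109)
93^9 ≡ 108 (mod 109)
93^12 ≡ 63 (mod 109)
93^18 ≡ 1 (mod 109) ✓
The order of 93 is 18, so the subgroup it generates has 18 elements.
Index = |(Z/109Z)^×| / |⟨93⟩| = 108 / 18 = 6.

6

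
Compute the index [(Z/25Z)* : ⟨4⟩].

2

The order of 4 must divide φ(25) = φ(5^2) = 5·(5−1) = 20 = 2^2 · 5.
Divisors of 20: 1, 2, 4, 5, 10, 20.
Evaluate successive powers at the divisors of 20:
4^1 ≡ 4 (mod 25)
4^2 ≡ 16 (mod 25)
4^4 ≡ 6 (mod 25)
4^5 ≡ 24 (mod 25)
4^10 ≡ 1 (mod 25) ✓
So ord_25(4) = 10, hence |⟨4⟩| = 10.
The index is φ(25) / ord(4) = 20 / 10 = 2.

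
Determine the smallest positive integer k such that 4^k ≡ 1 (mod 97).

24

By Lagrange's theorem, ord_97(4) divides φ(97) = 97 − 1 = 96 = 2^5 · 3.
Divisors of 96: 1, 2, 3, 4, 6, 8, 12, 16, 24, 32, 48, 96.
Test each divisor d:
4^1 ≡ 4 (mod 97)
4^2 ≡ 16 (mod 97)
4^3 ≡ 64 (mod 97)
4^4 ≡ 62 (mod 97)
4^6 ≡ 22 (mod 97)
4^8 ≡ 61 (mod 97)
4^12 ≡ 96 (mod 97)
4^16 ≡ 35 (mod 97)
4^24 ≡ 1 (mod 97) ✓
The smallest such exponent is 24, so the order of 4 is 24.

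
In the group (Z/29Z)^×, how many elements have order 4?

2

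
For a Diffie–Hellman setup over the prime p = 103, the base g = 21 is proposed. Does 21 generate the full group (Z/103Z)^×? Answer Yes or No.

φ(103) = 103 − 1 = 102 = 2 · 3 · 17.
An element g generates (Z/103Z)^× iff g^(102/q) ≢ 1 (mod 103) for each prime q ∈ {2, 3, 17}.
21^51 ≡ 102 (mod 103)  [q = 2: ≢ 1 ✓]
21^34 ≡ 56 (mod 103)  [q = 3: ≢ 1 ✓]
21^6 ≡ 81 (mod 103)  [q = 17: ≢ 1 ✓]
All checks pass, so 21 has order 102 and is a primitive root modulo 103.

Yes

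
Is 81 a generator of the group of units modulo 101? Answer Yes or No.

φ(101) = 101 − 1 = 100 = 2^2 · 5^2.
It suffices to check that the order of 81 is not a proper divisor of 100: compute 81^(100/q) for q ∈ {2, 5}.
81^50 ≡ 1 (mod 101)  [q = 2: ≡ 1 ✗]
81^20 ≡ 95 (mod 101)  [q = 5: ≢ 1 ✓]
Since 81^50 ≡ 1, the order of 81 divides 50 < 100, so 81 is not a primitive root.

No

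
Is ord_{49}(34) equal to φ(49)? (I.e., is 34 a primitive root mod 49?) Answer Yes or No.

No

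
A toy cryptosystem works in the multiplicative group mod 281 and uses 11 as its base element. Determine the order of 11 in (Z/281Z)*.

280

Since 11 ∈ (Z/281Z)^×, its order divides φ(281) = 281 − 1 = 280 = 2^3 · 5 · 7.
Divisors of 280: 1, 2, 4, 5, 7, 8, 10, 14, 20, 28, 35, 40, 56, 70, 140, 280.
Check 11^d mod 281 for each divisor in increasing order:
11^1 ≡ 11
11^2 ≡ 121
11^4 ≡ 29
11^5 ≡ 38
11^7 ≡ 102
11^8 ≡ 279
11^10 ≡ 39
11^14 ≡ 7
11^20 ≡ 116
11^28 ≡ 49
11^35 ≡ 221
11^40 ≡ 249
11^56 ≡ 153
11^70 ≡ 228
11^140 ≡ 280
11^280 ≡ 1
The smallest such exponent is 280, so the order of 11 is 280.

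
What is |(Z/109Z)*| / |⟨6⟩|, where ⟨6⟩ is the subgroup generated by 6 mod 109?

1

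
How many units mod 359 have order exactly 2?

φ(359) = 359 − 1 = 358 = 2 · 179.
(Z/359Z)^× is cyclic (|G| = 358); a cyclic group of order m has exactly φ(d) elements of each order d | m, and none otherwise.
2 | 358, and φ(2) = 2 − 1 = 1.

1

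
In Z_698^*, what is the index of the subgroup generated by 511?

3

The order of 511 must divide φ(698) = φ(2)·φ(349) = 1·348 = 348 = 2^2 · 3 · 29.
Divisors of 348: 1, 2, 3, 4, 6, 12, 29, 58, 87, 116, 174, 348.
Check 511^d mod 698 for each divisor in increasing order:
511^1 ≡ 511 (mod 698)
511^2 ≡ 69 (mod 698)
511^3 ≡ 359 (mod 698)
511^4 ≡ 573 (mod 698)
511^6 ≡ 449 (mod 698)
511^12 ≡ 577 (mod 698)
511^29 ≡ 485 (mod 698)
511^58 ≡ 697 (mod 698)
511^87 ≡ 213 (mod 698)
511^116 ≡ 1 (mod 698) ✓
Thus |⟨511⟩| = ord(511) = 116.
[(Z/698Z)^× : ⟨511⟩] = 348/116 = 3.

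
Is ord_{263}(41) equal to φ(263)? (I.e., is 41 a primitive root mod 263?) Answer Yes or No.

φ(263) = 263 − 1 = 262 = 2 · 131.
Test 41^(262/q) mod 263 for each prime factor q of 262:
41^131 ≡ 262 (mod 263)  [q = 2: ≢ 1 ✓]
41^2 ≡ 103 (mod 263)  [q = 131: ≢ 1 ✓]
None equal 1, so ord_263(41) = 262: 41 is a primitive root.

Yes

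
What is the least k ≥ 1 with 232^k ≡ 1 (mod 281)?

Since 232 ∈ (Z/281Z)^×, its order divides φ(281) = 281 − 1 = 280 = 2^3 · 5 · 7.
Divisors of 280: 1, 2, 4, 5, 7, 8, 10, 14, 20, 28, 35, 40, 56, 70, 140, 280.
Compute 232^d (mod 281) for the divisors d until we hit 1:
232^1 ≡ 232 (mod 281)
232^2 ≡ 153 (mod 281)
232^4 ≡ 86 (mod 281)
232^5 ≡ 1 (mod 281) ✓
So ord_281(232) = 5.

5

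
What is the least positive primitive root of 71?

φ(71) = 71 − 1 = 70 = 2 · 5 · 7.
g is a primitive root iff g^(70/q) ≢ 1 (mod 71) for each prime q ∈ {2, 5, 7}.
g = 2: 2^35 ≡ 1 — hits 1, so not a primitive root.
g = 3: 3^35 ≡ 1 — hits 1, so not a primitive root.
g = 4: 4^35 ≡ 1 — hits 1, so not a primitive root.
g = 5: 5^35 ≡ 1 — hits 1, so not a primitive root.
g = 6: 6^35 ≡ 1 — hits 1, so not a primitive root.
g = 7: 7^35 ≡ 70; 7^14 ≡ 54; 7^10 ≡ 45 — none is 1, so 7 is a primitive root.
The smallest primitive root modulo 71 is 7.

7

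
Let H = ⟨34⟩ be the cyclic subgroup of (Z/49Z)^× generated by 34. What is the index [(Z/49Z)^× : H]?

3

Since 34 ∈ (Z/49Z)^×, its order divides φ(49) = φ(7^2) = 7·(7−1) = 42 = 2 · 3 · 7.
Divisors of 42: 1, 2, 3, 6, 7, 14, 21, 42.
Test each divisor d:
34^1 ≡ 34 (mod 49)
34^2 ≡ 29 (mod 49)
34^3 ≡ 6 (mod 49)
34^6 ≡ 36 (mod 49)
34^7 ≡ 48 (mod 49)
34^14 ≡ 1 (mod 49) ✓
So ord_49(34) = 14, hence |⟨34⟩| = 14.
Index = |(Z/49Z)^×| / |⟨34⟩| = 42 / 14 = 3.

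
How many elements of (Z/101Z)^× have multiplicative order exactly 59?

φ(101) = 101 − 1 = 100 = 2^2 · 5^2.
In a cyclic group of order 100, there are φ(d) elements of order d for each divisor d of 100, and zero for non-divisors.
Since 59 ∤ 100, the count is 0.

0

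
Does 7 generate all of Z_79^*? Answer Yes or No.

φ(79) = 79 − 1 = 78 = 2 · 3 · 13.
7 is a primitive root mod 79 iff 7^(φ(79)/q) ≢ 1 for every prime q | φ(79), i.e. q ∈ {2, 3, 13}.
7^39 ≡ 78 (mod 79)  [q = 2: ≢ 1 ✓]
7^26 ≡ 55 (mod 79)  [q = 3: ≢ 1 ✓]
7^6 ≡ 18 (mod 79)  [q = 13: ≢ 1 ✓]
All checks pass, so 7 has order 78 and is a primitive root modulo 79.

Yes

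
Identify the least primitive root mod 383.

5

φ(383) = 383 − 1 = 382 = 2 · 191.
g is a primitive root iff g^(382/q) ≢ 1 (mod 383) for each prime q ∈ {2, 191}.
g = 2: 2^191 ≡ 1 — hits 1, so not a primitive root.
g = 3: 3^191 ≡ 1 — hits 1, so not a primitive root.
g = 4: 4^191 ≡ 1 — hits 1, so not a primitive root.
g = 5: 5^191 ≡ 382; 5^2 ≡ 25 — none is 1, so 5 is a primitive root.
The smallest primitive root modulo 383 is 5.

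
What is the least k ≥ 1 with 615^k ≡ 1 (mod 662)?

Since 615 ∈ (Z/662Z)^×, its order divides φ(662) = φ(2)·φ(331) = 1·330 = 330 = 2 · 3 · 5 · 11.
Divisors of 330: 1, 2, 3, 5, 6, 10, 11, 15, 22, 30, 33, 55, 66, 110, 165, 330.
Check 615^d mod 662 for each divisor in increasing order:
615^1 ≡ 615 (mod 662)
615^2 ≡ 223 (mod 662)
615^3 ≡ 111 (mod 662)
615^5 ≡ 259 (mod 662)
615^6 ≡ 405 (mod 662)
615^10 ≡ 219 (mod 662)
615^11 ≡ 299 (mod 662)
615^15 ≡ 451 (mod 662)
615^22 ≡ 31 (mod 662)
615^30 ≡ 167 (mod 662)
615^33 ≡ 1 (mod 662) ✓
Hence ord(615) = 33.

33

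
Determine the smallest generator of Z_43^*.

3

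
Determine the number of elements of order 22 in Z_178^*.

10

φ(178) = φ(2)·φ(89) = 1·88 = 88 = 2^3 · 11.
Since (Z/178Z)^× is cyclic of order 88, the number of elements of order d is φ(d) when d | 88 and 0 otherwise.
22 = 2 · 11 divides 88, and φ(22) = 10.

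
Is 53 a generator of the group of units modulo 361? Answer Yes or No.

Yes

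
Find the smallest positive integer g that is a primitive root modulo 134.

7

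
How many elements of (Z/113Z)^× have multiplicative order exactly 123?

0

φ(113) = 113 − 1 = 112 = 2^4 · 7.
(Z/113Z)^× is cyclic (|G| = 112); a cyclic group of order m has exactly φ(d) elements of each order d | m, and none otherwise.
123 does not divide 112, so no element of (Z/113Z)^× has order 123.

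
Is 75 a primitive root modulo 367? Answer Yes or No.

No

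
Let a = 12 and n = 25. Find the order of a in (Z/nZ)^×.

By Lagrange's theorem, ord_25(12) divides φ(25) = φ(5^2) = 5·(5−1) = 20 = 2^2 · 5.
Divisors of 20: 1, 2, 4, 5, 10, 20.
Test each divisor d:
12^1 ≡ 12
12^2 ≡ 19
12^4 ≡ 11
12^5 ≡ 7
12^10 ≡ 24
12^20 ≡ 1
Hence ord(12) = 20.

20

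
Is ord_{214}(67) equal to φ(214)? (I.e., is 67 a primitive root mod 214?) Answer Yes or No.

φ(214) = φ(2)·φ(107) = 1·106 = 106 = 2 · 53.
It suffices to check that the order of 67 is not a proper divisor of 106: compute 67^(106/q) for q ∈ {2, 53}.
67^53 ≡ 213 (mod 214)  [q = 2: ≢ 1 ✓]
67^2 ≡ 209 (mod 214)  [q = 53: ≢ 1 ✓]
Every test exponent gives a nontrivial residue, hence 67 generates the full group.

Yes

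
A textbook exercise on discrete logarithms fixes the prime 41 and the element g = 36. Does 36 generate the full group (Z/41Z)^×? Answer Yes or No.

φ(41) = 41 − 1 = 40 = 2^3 · 5.
36 is a primitive root mod 41 iff 36^(φ(41)/q) ≢ 1 for every prime q | φ(41), i.e. q ∈ {2, 5}.
36^20 ≡ 1 (mod 41)  [q = 2: ≡ 1 ✗]
36^8 ≡ 18 (mod 41)  [q = 5: ≢ 1 ✓]
Since 36^20 ≡ 1, the order of 36 divides 20 < 40, so 36 is not a primitive root.

No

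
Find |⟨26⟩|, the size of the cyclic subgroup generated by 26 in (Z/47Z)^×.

ord(26) | φ(47) = 47 − 1 = 46 = 2 · 23.
Divisors of 46: 1, 2, 23, 46.
Test each divisor d:
26^1 ≡ 26 (mod 47)
26^2 ≡ 18 (mod 47)
26^23 ≡ 46 (mod 47)
26^46 ≡ 1 (mod 47) ✓
The smallest such exponent is 46, so the order of 26 is 46.

46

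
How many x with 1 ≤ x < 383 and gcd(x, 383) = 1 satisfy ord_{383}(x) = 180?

0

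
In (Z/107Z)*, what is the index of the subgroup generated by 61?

2

Since 61 ∈ (Z/107Z)^×, its order divides φ(107) = 107 − 1 = 106 = 2 · 53.
Divisors of 106: 1, 2, 53, 106.
Compute 61^d (mod 107) for the divisors d until we hit 1:
61^1 ≡ 61 (mod 107)
61^2 ≡ 83 (mod 107)
61^53 ≡ 1 (mod 107) ✓
Thus |⟨61⟩| = ord(61) = 53.
Index = |(Z/107Z)^×| / |⟨61⟩| = 106 / 53 = 2.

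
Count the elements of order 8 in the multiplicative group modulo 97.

4

φ(97) = 97 − 1 = 96 = 2^5 · 3.
Since (Z/97Z)^× is cyclic of order 96, the number of elements of order d is φ(d) when d | 96 and 0 otherwise.
8 = 2^3 divides 96, and φ(8) = 4.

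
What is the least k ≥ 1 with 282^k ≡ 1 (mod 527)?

240

ord(282) | φ(527) = φ(17·31) = (17−1)·(31−1) = 16·30 = 480 = 2^5 · 3 · 5.
Divisors of 480: 1, 2, 3, 4, 5, 6, 8, 10, 12, 15, 16, 20, 24, 30, 32, 40, 48, 60, 80, 96, 120, 160, 240, 480.
Compute 282^d (mod 527) for the divisors d until we hit 1:
282^1 ≡ 282 (mod 527)
282^2 ≡ 474 (mod 527)
282^3 ≡ 337 (mod 527)
282^4 ≡ 174 (mod 527)
282^5 ≡ 57 (mod 527)
282^6 ≡ 264 (mod 527)
282^8 ≡ 237 (mod 527)
282^10 ≡ 87 (mod 527)
282^12 ≡ 132 (mod 527)
282^15 ≡ 216 (mod 527)
282^16 ≡ 307 (mod 527)
282^20 ≡ 191 (mod 527)
282^24 ≡ 33 (mod 527)
282^30 ≡ 280 (mod 527)
282^32 ≡ 443 (mod 527)
282^40 ≡ 118 (mod 527)
282^48 ≡ 35 (mod 527)
282^60 ≡ 404 (mod 527)
282^80 ≡ 222 (mod 527)
282^96 ≡ 171 (mod 527)
282^120 ≡ 373 (mod 527)
282^160 ≡ 273 (mod 527)
282^240 ≡ 1 (mod 527) ✓
So ord_527(282) = 240.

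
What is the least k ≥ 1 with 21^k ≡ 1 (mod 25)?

The order of 21 must divide φ(25) = φ(5^2) = 5·(5−1) = 20 = 2^2 · 5.
Divisors of 20: 1, 2, 4, 5, 10, 20.
Evaluate successive powers at the divisors of 20:
21^1 ≡ 21 (mod 25)
21^2 ≡ 16 (mod 25)
21^4 ≡ 6 (mod 25)
21^5 ≡ 1 (mod 25) ✓
Hence ord(21) = 5.

5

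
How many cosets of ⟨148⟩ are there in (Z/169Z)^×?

By Lagrange's theorem, ord_169(148) divides φ(169) = φ(13^2) = 13·(13−1) = 156 = 2^2 · 3 · 13.
Divisors of 156: 1, 2, 3, 4, 6, 12, 13, 26, 39, 52, 78, 156.
Evaluate successive powers at the divisors of 156:
148^1 ≡ 148
148^2 ≡ 103
148^3 ≡ 34
148^4 ≡ 131
148^6 ≡ 142
148^12 ≡ 53
148^13 ≡ 70
148^26 ≡ 168
148^39 ≡ 99
148^52 ≡ 1
Thus |⟨148⟩| = ord(148) = 52.
The index is φ(169) / ord(148) = 156 / 52 = 3.

3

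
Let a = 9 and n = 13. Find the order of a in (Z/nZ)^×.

By Lagrange's theorem, ord_13(9) divides φ(13) = 13 − 1 = 12 = 2^2 · 3.
Divisors of 12: 1, 2, 3, 4, 6, 12.
Test each divisor d:
9^1 ≡ 9
9^2 ≡ 3
9^3 ≡ 1
The smallest such exponent is 3, so the order of 9 is 3.

3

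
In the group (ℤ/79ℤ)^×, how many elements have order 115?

φ(79) = 79 − 1 = 78 = 2 · 3 · 13.
In a cyclic group of order 78, there are φ(d) elements of order d for each divisor d of 78, and zero for non-divisors.
Here 78 is not a multiple of 115, so there are no elements of order 115.

0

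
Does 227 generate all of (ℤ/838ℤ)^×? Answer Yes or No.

φ(838) = φ(2)·φ(419) = 1·418 = 418 = 2 · 11 · 19.
It suffices to check that the order of 227 is not a proper divisor of 418: compute 227^(418/q) for q ∈ {2, 11, 19}.
227^209 ≡ 837 (mod 838)  [q = 2: ≢ 1 ✓]
227^38 ≡ 59 (mod 838)  [q = 11: ≢ 1 ✓]
227^22 ≡ 749 (mod 838)  [q = 19: ≢ 1 ✓]
None equal 1, so ord_838(227) = 418: 227 is a primitive root.

Yes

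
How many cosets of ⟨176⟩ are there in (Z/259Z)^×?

By Lagrange's theorem, ord_259(176) divides φ(259) = φ(7·37) = (7−1)·(37−1) = 6·36 = 216 = 2^3 · 3^3.
Divisors of 216: 1, 2, 3, 4, 6, 8, 9, 12, 18, 24, 27, 36, 54, 72, 108, 216.
Test each divisor d:
176^1 ≡ 176
176^2 ≡ 155
176^3 ≡ 85
176^4 ≡ 197
176^6 ≡ 232
176^8 ≡ 218
176^9 ≡ 36
176^12 ≡ 211
176^18 ≡ 1
So ord_259(176) = 18, hence |⟨176⟩| = 18.
[(Z/259Z)^× : ⟨176⟩] = 216/18 = 12.

12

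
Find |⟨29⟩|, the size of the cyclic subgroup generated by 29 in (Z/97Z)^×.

By Lagrange's theorem, ord_97(29) divides φ(97) = 97 − 1 = 96 = 2^5 · 3.
Divisors of 96: 1, 2, 3, 4, 6, 8, 12, 16, 24, 32, 48, 96.
Evaluate successive powers at the divisors of 96:
29^1 ≡ 29
29^2 ≡ 65
29^3 ≡ 42
29^4 ≡ 54
29^6 ≡ 18
29^8 ≡ 6
29^12 ≡ 33
29^16 ≡ 36
29^24 ≡ 22
29^32 ≡ 35
29^48 ≡ 96
29^96 ≡ 1
The smallest such exponent is 96, so the order of 29 is 96.

96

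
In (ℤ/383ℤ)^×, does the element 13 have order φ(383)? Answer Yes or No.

φ(383) = 383 − 1 = 382 = 2 · 191.
13 is a primitive root mod 383 iff 13^(φ(383)/q) ≢ 1 for every prime q | φ(383), i.e. q ∈ {2, 191}.
13^191 ≡ 382 (mod 383)  [q = 2: ≢ 1 ✓]
13^2 ≡ 169 (mod 383)  [q = 191: ≢ 1 ✓]
Every test exponent gives a nontrivial residue, hence 13 generates the full group.

Yes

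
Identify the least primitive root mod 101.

φ(101) = 101 − 1 = 100 = 2^2 · 5^2.
g is a primitive root iff g^(100/q) ≢ 1 (mod 101) for each prime q ∈ {2, 5}.
g = 2: 2^50 ≡ 100; 2^20 ≡ 95 — none is 1, so 2 is a primitive root.
So 2 is the smallest generator of (Z/101Z)^×.

2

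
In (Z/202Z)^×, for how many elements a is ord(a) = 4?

2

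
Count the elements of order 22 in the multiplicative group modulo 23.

10

φ(23) = 23 − 1 = 22 = 2 · 11.
(Z/23Z)^× is cyclic (|G| = 22); a cyclic group of order m has exactly φ(d) elements of each order d | m, and none otherwise.
22 = 2 · 11 divides 22, and φ(22) = 10.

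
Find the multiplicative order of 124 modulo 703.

36

ord(124) | φ(703) = φ(19·37) = (19−1)·(37−1) = 18·36 = 648 = 2^3 · 3^4.
Divisors of 648: 1, 2, 3, 4, 6, 8, 9, 12, 18, 24, 27, 36, 54, 72, 81, 108, 162, 216, 324, 648.
Evaluate successive powers at the divisors of 648:
124^1 ≡ 124 (mod 703)
124^2 ≡ 613 (mod 703)
124^3 ≡ 88 (mod 703)
124^4 ≡ 367 (mod 703)
124^6 ≡ 11 (mod 703)
124^8 ≡ 416 (mod 703)
124^9 ≡ 265 (mod 703)
124^12 ≡ 121 (mod 703)
124^18 ≡ 628 (mod 703)
124^24 ≡ 581 (mod 703)
124^27 ≡ 512 (mod 703)
124^36 ≡ 1 (mod 703) ✓
Hence ord(124) = 36.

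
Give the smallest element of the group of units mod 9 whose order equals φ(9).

2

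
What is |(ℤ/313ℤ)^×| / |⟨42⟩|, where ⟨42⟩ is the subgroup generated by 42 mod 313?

By Lagrange's theorem, ord_313(42) divides φ(313) = 313 − 1 = 312 = 2^3 · 3 · 13.
Divisors of 312: 1, 2, 3, 4, 6, 8, 12, 13, 24, 26, 39, 52, 78, 104, 156, 312.
Evaluate successive powers at the divisors of 312:
42^1 ≡ 42
42^2 ≡ 199
42^3 ≡ 220
42^4 ≡ 163
42^6 ≡ 198
42^8 ≡ 277
42^12 ≡ 79
42^13 ≡ 188
42^24 ≡ 294
42^26 ≡ 288
42^39 ≡ 308
42^52 ≡ 312
42^78 ≡ 25
42^104 ≡ 1
Thus |⟨42⟩| = ord(42) = 104.
The index is φ(313) / ord(42) = 312 / 104 = 3.

3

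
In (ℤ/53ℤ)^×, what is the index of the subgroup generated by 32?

1

By Lagrange's theorem, ord_53(32) divides φ(53) = 53 − 1 = 52 = 2^2 · 13.
Divisors of 52: 1, 2, 4, 13, 26, 52.
Test each divisor d:
32^1 ≡ 32 (mod 53)
32^2 ≡ 17 (mod 53)
32^4 ≡ 24 (mod 53)
32^13 ≡ 30 (mod 53)
32^26 ≡ 52 (mod 53)
32^52 ≡ 1 (mod 53) ✓
So ord_53(32) = 52, hence |⟨32⟩| = 52.
[(Z/53Z)^× : ⟨32⟩] = 52/52 = 1.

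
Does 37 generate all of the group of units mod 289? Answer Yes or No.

Yes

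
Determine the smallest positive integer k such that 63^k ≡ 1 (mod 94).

23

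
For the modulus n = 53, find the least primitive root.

φ(53) = 53 − 1 = 52 = 2^2 · 13.
Test candidates g = 2, 3, … against the prime factors q ∈ {2, 13} of φ(53): g is a generator iff g^(52/q) ≢ 1 for every such q.
g = 2: 2^26 ≡ 52; 2^4 ≡ 16 — none is 1, so 2 is a primitive root.
Hence the least primitive root of 53 is 2.

2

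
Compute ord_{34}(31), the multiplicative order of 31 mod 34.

16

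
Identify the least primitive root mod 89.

3

φ(89) = 89 − 1 = 88 = 2^3 · 11.
g is a primitive root iff g^(88/q) ≢ 1 (mod 89) for each prime q ∈ {2, 11}.
g = 2: 2^44 ≡ 1 — hits 1, so not a primitive root.
g = 3: 3^44 ≡ 88; 3^8 ≡ 64 — none is 1, so 3 is a primitive root.
The smallest primitive root modulo 89 is 3.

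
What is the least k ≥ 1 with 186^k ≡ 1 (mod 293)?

73

The order of 186 must divide φ(293) = 293 − 1 = 292 = 2^2 · 73.
Divisors of 292: 1, 2, 4, 73, 146, 292.
Test each divisor d:
186^1 ≡ 186 (mod 293)
186^2 ≡ 22 (mod 293)
186^4 ≡ 191 (mod 293)
186^73 ≡ 1 (mod 293) ✓
Hence ord(186) = 73.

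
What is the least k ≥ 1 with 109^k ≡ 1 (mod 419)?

ord(109) | φ(419) = 419 − 1 = 418 = 2 · 11 · 19.
Divisors of 418: 1, 2, 11, 19, 22, 38, 209, 418.
Compute 109^d (mod 419) for the divisors d until we hit 1:
109^1 ≡ 109 (mod 419)
109^2 ≡ 149 (mod 419)
109^11 ≡ 171 (mod 419)
109^19 ≡ 290 (mod 419)
109^22 ≡ 330 (mod 419)
109^38 ≡ 300 (mod 419)
109^209 ≡ 418 (mod 419)
109^418 ≡ 1 (mod 419) ✓
The smallest such exponent is 418, so the order of 109 is 418.

418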